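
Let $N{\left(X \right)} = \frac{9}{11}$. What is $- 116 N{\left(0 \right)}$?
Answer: $- \frac{1044}{11} \approx -94.909$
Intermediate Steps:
$N{\left(X \right)} = \frac{9}{11}$ ($N{\left(X \right)} = 9 \cdot \frac{1}{11} = \frac{9}{11}$)
$- 116 N{\left(0 \right)} = \left(-116\right) \frac{9}{11} = - \frac{1044}{11}$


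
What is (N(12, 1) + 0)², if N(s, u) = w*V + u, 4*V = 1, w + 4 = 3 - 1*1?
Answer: ¼ ≈ 0.25000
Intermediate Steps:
w = -2 (w = -4 + (3 - 1*1) = -4 + (3 - 1) = -4 + 2 = -2)
V = ¼ (V = (¼)*1 = ¼ ≈ 0.25000)
N(s, u) = -½ + u (N(s, u) = -2*¼ + u = -½ + u)
(N(12, 1) + 0)² = ((-½ + 1) + 0)² = (½ + 0)² = (½)² = ¼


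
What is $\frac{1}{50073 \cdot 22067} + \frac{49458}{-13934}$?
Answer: $- \frac{27324577866572}{7698262527597} \approx -3.5494$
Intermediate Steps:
$\frac{1}{50073 \cdot 22067} + \frac{49458}{-13934} = \frac{1}{50073} \cdot \frac{1}{22067} + 49458 \left(- \frac{1}{13934}\right) = \frac{1}{1104960891} - \frac{24729}{6967} = - \frac{27324577866572}{7698262527597}$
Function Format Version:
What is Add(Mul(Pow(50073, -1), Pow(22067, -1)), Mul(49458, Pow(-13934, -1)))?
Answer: Rational(-27324577866572, 7698262527597) ≈ -3.5494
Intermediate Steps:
Add(Mul(Pow(50073, -1), Pow(22067, -1)), Mul(49458, Pow(-13934, -1))) = Add(Mul(Rational(1, 50073), Rational(1, 22067)), Mul(49458, Rational(-1, 13934))) = Add(Rational(1, 1104960891), Rational(-24729, 6967)) = Rational(-27324577866572, 7698262527597)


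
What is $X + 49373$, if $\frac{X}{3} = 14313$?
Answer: $92312$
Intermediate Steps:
$X = 42939$ ($X = 3 \cdot 14313 = 42939$)
$X + 49373 = 42939 + 49373 = 92312$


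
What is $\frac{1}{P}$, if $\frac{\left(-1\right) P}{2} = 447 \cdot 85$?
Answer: $- \frac{1}{75990} \approx -1.316 \cdot 10^{-5}$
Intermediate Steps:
$P = -75990$ ($P = - 2 \cdot 447 \cdot 85 = \left(-2\right) 37995 = -75990$)
$\frac{1}{P} = \frac{1}{-75990} = - \frac{1}{75990}$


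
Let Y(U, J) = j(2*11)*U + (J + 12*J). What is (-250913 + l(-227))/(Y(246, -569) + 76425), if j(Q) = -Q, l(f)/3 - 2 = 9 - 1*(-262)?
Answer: -125047/31808 ≈ -3.9313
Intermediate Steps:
l(f) = 819 (l(f) = 6 + 3*(9 - 1*(-262)) = 6 + 3*(9 + 262) = 6 + 3*271 = 6 + 813 = 819)
Y(U, J) = -22*U + 13*J (Y(U, J) = (-2*11)*U + (J + 12*J) = (-1*22)*U + 13*J = -22*U + 13*J)
(-250913 + l(-227))/(Y(246, -569) + 76425) = (-250913 + 819)/((-22*246 + 13*(-569)) + 76425) = -250094/((-5412 - 7397) + 76425) = -250094/(-12809 + 76425) = -250094/63616 = -250094*1/63616 = -125047/31808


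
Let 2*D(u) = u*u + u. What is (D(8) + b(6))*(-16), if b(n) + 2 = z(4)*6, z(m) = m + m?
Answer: -1312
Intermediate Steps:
D(u) = u/2 + u**2/2 (D(u) = (u*u + u)/2 = (u**2 + u)/2 = (u + u**2)/2 = u/2 + u**2/2)
z(m) = 2*m
b(n) = 46 (b(n) = -2 + (2*4)*6 = -2 + 8*6 = -2 + 48 = 46)
(D(8) + b(6))*(-16) = ((1/2)*8*(1 + 8) + 46)*(-16) = ((1/2)*8*9 + 46)*(-16) = (36 + 46)*(-16) = 82*(-16) = -1312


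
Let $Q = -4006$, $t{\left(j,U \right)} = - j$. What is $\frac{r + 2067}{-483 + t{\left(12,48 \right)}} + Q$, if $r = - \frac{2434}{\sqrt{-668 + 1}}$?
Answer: $- \frac{661679}{165} - \frac{2434 i \sqrt{667}}{330165} \approx -4010.2 - 0.19039 i$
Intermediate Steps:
$r = \frac{2434 i \sqrt{667}}{667}$ ($r = - \frac{2434}{\sqrt{-667}} = - \frac{2434}{i \sqrt{667}} = - 2434 \left(- \frac{i \sqrt{667}}{667}\right) = \frac{2434 i \sqrt{667}}{667} \approx 94.245 i$)
$\frac{r + 2067}{-483 + t{\left(12,48 \right)}} + Q = \frac{\frac{2434 i \sqrt{667}}{667} + 2067}{-483 - 12} - 4006 = \frac{2067 + \frac{2434 i \sqrt{667}}{667}}{-483 - 12} - 4006 = \frac{2067 + \frac{2434 i \sqrt{667}}{667}}{-495} - 4006 = \left(2067 + \frac{2434 i \sqrt{667}}{667}\right) \left(- \frac{1}{495}\right) - 4006 = \left(- \frac{689}{165} - \frac{2434 i \sqrt{667}}{330165}\right) - 4006 = - \frac{661679}{165} - \frac{2434 i \sqrt{667}}{330165}$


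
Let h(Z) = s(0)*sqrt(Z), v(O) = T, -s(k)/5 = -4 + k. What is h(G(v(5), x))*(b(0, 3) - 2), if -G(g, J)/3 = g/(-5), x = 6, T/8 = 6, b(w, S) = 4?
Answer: 96*sqrt(5) ≈ 214.66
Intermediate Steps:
s(k) = 20 - 5*k (s(k) = -5*(-4 + k) = 20 - 5*k)
T = 48 (T = 8*6 = 48)
v(O) = 48
G(g, J) = 3*g/5 (G(g, J) = -3*g/(-5) = -3*g*(-1)/5 = -(-3)*g/5 = 3*g/5)
h(Z) = 20*sqrt(Z) (h(Z) = (20 - 5*0)*sqrt(Z) = (20 + 0)*sqrt(Z) = 20*sqrt(Z))
h(G(v(5), x))*(b(0, 3) - 2) = (20*sqrt((3/5)*48))*(4 - 2) = (20*sqrt(144/5))*2 = (20*(12*sqrt(5)/5))*2 = (48*sqrt(5))*2 = 96*sqrt(5)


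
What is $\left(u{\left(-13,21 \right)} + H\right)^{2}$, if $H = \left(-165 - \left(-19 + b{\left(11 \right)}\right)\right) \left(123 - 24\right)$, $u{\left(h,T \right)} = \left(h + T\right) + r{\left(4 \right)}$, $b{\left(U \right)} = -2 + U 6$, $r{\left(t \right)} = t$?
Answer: $431725284$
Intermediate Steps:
$b{\left(U \right)} = -2 + 6 U$
$u{\left(h,T \right)} = 4 + T + h$ ($u{\left(h,T \right)} = \left(h + T\right) + 4 = \left(T + h\right) + 4 = 4 + T + h$)
$H = -20790$ ($H = \left(-165 + \left(19 - \left(-2 + 6 \cdot 11\right)\right)\right) \left(123 - 24\right) = \left(-165 + \left(19 - \left(-2 + 66\right)\right)\right) 99 = \left(-165 + \left(19 - 64\right)\right) 99 = \left(-165 - 45\right) 99 = \left(-210\right) 99 = -20790$)
$\left(u{\left(-13,21 \right)} + H\right)^{2} = \left(\left(4 + 21 - 13\right) - 20790\right)^{2} = \left(12 - 20790\right)^{2} = \left(-20778\right)^{2} = 431725284$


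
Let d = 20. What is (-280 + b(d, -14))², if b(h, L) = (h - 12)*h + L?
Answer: 17956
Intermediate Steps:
b(h, L) = L + h*(-12 + h) (b(h, L) = (-12 + h)*h + L = h*(-12 + h) + L = L + h*(-12 + h))
(-280 + b(d, -14))² = (-280 + (-14 + 20² - 12*20))² = (-280 + (-14 + 400 - 240))² = (-280 + 146)² = (-134)² = 17956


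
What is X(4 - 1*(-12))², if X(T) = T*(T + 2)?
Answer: 82944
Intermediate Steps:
X(T) = T*(2 + T)
X(4 - 1*(-12))² = ((4 - 1*(-12))*(2 + (4 - 1*(-12))))² = ((4 + 12)*(2 + (4 + 12)))² = (16*(2 + 16))² = (16*18)² = 288² = 82944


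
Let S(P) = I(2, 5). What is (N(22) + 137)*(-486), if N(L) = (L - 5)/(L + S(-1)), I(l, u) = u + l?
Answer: -1939140/29 ≈ -66867.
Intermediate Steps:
I(l, u) = l + u
S(P) = 7 (S(P) = 2 + 5 = 7)
N(L) = (-5 + L)/(7 + L) (N(L) = (L - 5)/(L + 7) = (-5 + L)/(7 + L))
(N(22) + 137)*(-486) = ((-5 + 22)/(7 + 22) + 137)*(-486) = (17/29 + 137)*(-486) = (3990/29)*(-486) = -1939140/29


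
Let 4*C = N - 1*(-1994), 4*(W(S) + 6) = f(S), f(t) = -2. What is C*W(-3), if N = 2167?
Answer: -54093/8 ≈ -6761.6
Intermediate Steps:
W(S) = -13/2 (W(S) = -6 + (¼)*(-2) = -6 - ½ = -13/2)
C = 4161/4 (C = (2167 - 1*(-1994))/4 = (2167 + 1994)/4 = (¼)*4161 = 4161/4 ≈ 1040.3)
C*W(-3) = (4161/4)*(-13/2) = -54093/8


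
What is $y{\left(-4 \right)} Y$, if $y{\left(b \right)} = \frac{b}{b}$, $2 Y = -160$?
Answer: $-80$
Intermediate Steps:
$Y = -80$ ($Y = \frac{1}{2} \left(-160\right) = -80$)
$y{\left(b \right)} = 1$
$y{\left(-4 \right)} Y = 1 \left(-80\right) = -80$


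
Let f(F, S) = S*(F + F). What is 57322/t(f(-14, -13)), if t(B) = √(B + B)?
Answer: 28661*√182/182 ≈ 2124.5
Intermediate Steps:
f(F, S) = 2*F*S (f(F, S) = S*(2*F) = 2*F*S)
t(B) = √2*√B (t(B) = √(2*B) = √2*√B)
57322/t(f(-14, -13)) = 57322/((√2*√(2*(-14)*(-13)))) = 57322/((√2*√364)) = 57322/((√2*(2*√91))) = 57322/((2*√182)) = 57322*(√182/364) = 28661*√182/182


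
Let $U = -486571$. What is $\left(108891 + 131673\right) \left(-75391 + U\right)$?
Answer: $-135187826568$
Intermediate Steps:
$\left(108891 + 131673\right) \left(-75391 + U\right) = \left(108891 + 131673\right) \left(-75391 - 486571\right) = 240564 \left(-561962\right) = -135187826568$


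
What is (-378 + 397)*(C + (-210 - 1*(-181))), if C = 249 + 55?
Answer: 5225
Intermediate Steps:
C = 304
(-378 + 397)*(C + (-210 - 1*(-181))) = (-378 + 397)*(304 + (-210 - 1*(-181))) = 19*(304 + (-210 + 181)) = 19*(304 - 29) = 19*275 = 5225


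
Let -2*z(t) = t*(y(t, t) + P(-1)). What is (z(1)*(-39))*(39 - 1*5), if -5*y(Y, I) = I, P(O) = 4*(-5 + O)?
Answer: -80223/5 ≈ -16045.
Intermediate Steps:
P(O) = -20 + 4*O
y(Y, I) = -I/5
z(t) = -t*(-24 - t/5)/2 (z(t) = -t*(-t/5 + (-20 + 4*(-1)))/2 = -t*(-t/5 + (-20 - 4))/2 = -t*(-t/5 - 24)/2 = -t*(-24 - t/5)/2)
(z(1)*(-39))*(39 - 1*5) = (((1/10)*1*(120 + 1))*(-39))*(39 - 1*5) = (((1/10)*1*121)*(-39))*(39 - 5) = ((121/10)*(-39))*34 = -4719/10*34 = -80223/5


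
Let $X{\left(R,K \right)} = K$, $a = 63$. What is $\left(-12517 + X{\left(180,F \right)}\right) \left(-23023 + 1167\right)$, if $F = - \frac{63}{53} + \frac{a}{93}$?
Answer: $\frac{449496418976}{1643} \approx 2.7358 \cdot 10^{8}$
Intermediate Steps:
$F = - \frac{840}{1643}$ ($F = - \frac{63}{53} + \frac{63}{93} = \left(-63\right) \frac{1}{53} + 63 \cdot \frac{1}{93} = - \frac{63}{53} + \frac{21}{31} = - \frac{840}{1643} \approx -0.51126$)
$\left(-12517 + X{\left(180,F \right)}\right) \left(-23023 + 1167\right) = \left(-12517 - \frac{840}{1643}\right) \left(-23023 + 1167\right) = \left(- \frac{20566271}{1643}\right) \left(-21856\right) = \frac{449496418976}{1643}$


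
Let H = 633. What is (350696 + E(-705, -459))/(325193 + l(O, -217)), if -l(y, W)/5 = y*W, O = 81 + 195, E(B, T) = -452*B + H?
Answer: 669989/624653 ≈ 1.0726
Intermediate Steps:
E(B, T) = 633 - 452*B (E(B, T) = -452*B + 633 = 633 - 452*B)
O = 276
l(y, W) = -5*W*y (l(y, W) = -5*y*W = -5*W*y)
(350696 + E(-705, -459))/(325193 + l(O, -217)) = (350696 + (633 - 452*(-705)))/(325193 - 5*(-217)*276) = (350696 + (633 + 318660))/(325193 + 299460) = (350696 + 319293)/624653 = 669989*(1/624653) = 669989/624653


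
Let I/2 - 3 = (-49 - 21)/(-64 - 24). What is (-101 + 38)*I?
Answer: -10521/22 ≈ -478.23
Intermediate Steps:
I = 167/22 (I = 6 + 2*((-49 - 21)/(-64 - 24)) = 6 + 2*(-70/(-88)) = 6 + 2*(-70*(-1/88)) = 6 + 2*(35/44) = 6 + 35/22 = 167/22 ≈ 7.5909)
(-101 + 38)*I = (-101 + 38)*(167/22) = -63*167/22 = -10521/22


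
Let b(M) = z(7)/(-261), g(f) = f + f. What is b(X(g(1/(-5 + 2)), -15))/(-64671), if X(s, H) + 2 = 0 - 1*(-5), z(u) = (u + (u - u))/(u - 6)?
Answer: 7/16879131 ≈ 4.1471e-7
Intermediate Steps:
z(u) = u/(-6 + u) (z(u) = (u + 0)/(-6 + u) = u/(-6 + u))
g(f) = 2*f
X(s, H) = 3 (X(s, H) = -2 + (0 - 1*(-5)) = -2 + (0 + 5) = -2 + 5 = 3)
b(M) = -7/261 (b(M) = (7/(-6 + 7))/(-261) = (7/1)*(-1/261) = (7*1)*(-1/261) = 7*(-1/261) = -7/261)
b(X(g(1/(-5 + 2)), -15))/(-64671) = -7/261/(-64671) = -7/261*(-1/64671) = 7/16879131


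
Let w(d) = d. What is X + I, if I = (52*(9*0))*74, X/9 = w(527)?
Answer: 4743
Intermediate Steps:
X = 4743 (X = 9*527 = 4743)
I = 0 (I = (52*0)*74 = 0*74 = 0)
X + I = 4743 + 0 = 4743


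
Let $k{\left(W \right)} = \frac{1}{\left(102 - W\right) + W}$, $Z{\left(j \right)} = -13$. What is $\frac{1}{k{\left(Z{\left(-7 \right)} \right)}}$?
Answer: $102$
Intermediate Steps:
$k{\left(W \right)} = \frac{1}{102}$
$\frac{1}{k{\left(Z{\left(-7 \right)} \right)}} = \frac{1}{\frac{1}{102}} = 102$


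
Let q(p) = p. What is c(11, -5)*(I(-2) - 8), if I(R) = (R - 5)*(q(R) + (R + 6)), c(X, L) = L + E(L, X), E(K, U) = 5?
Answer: 0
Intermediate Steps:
c(X, L) = 5 + L (c(X, L) = L + 5 = 5 + L)
I(R) = (-5 + R)*(6 + 2*R) (I(R) = (R - 5)*(R + (R + 6)) = (-5 + R)*(R + (6 + R)) = (-5 + R)*(6 + 2*R))
c(11, -5)*(I(-2) - 8) = (5 - 5)*((-30 - 4*(-2) + 2*(-2)**2) - 8) = 0*((-30 + 8 + 2*4) - 8) = 0*((-30 + 8 + 8) - 8) = 0*(-14 - 8) = 0*(-22) = 0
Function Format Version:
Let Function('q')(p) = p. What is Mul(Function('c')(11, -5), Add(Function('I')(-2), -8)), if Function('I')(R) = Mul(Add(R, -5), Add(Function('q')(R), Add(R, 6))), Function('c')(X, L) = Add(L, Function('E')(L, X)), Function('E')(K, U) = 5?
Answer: 0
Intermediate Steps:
Function('c')(X, L) = Add(5, L) (Function('c')(X, L) = Add(L, 5) = Add(5, L))
Function('I')(R) = Mul(Add(-5, R), Add(6, Mul(2, R))) (Function('I')(R) = Mul(Add(R, -5), Add(R, Add(R, 6))) = Mul(Add(-5, R), Add(R, Add(6, R))) = Mul(Add(-5, R), Add(6, Mul(2, R))))
Mul(Function('c')(11, -5), Add(Function('I')(-2), -8)) = Mul(Add(5, -5), Add(Add(-30, Mul(-4, -2), Mul(2, Pow(-2, 2))), -8)) = Mul(0, Add(Add(-30, 8, Mul(2, 4)), -8)) = Mul(0, Add(Add(-30, 8, 8), -8)) = Mul(0, Add(-14, -8)) = Mul(0, -22) = 0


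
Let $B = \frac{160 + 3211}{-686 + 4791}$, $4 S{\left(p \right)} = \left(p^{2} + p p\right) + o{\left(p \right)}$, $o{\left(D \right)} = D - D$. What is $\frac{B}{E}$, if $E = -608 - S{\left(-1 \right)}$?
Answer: $- \frac{6742}{4995785} \approx -0.0013495$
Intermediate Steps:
$o{\left(D \right)} = 0$
$S{\left(p \right)} = \frac{p^{2}}{2}$ ($S{\left(p \right)} = \frac{\left(p^{2} + p p\right) + 0}{4} = \frac{\left(p^{2} + p^{2}\right) + 0}{4} = \frac{2 p^{2} + 0}{4} = \frac{2 p^{2}}{4} = \frac{p^{2}}{2}$)
$E = - \frac{1217}{2}$ ($E = -608 - \frac{\left(-1\right)^{2}}{2} = -608 - \frac{1}{2} \cdot 1 = -608 - \frac{1}{2} = - \frac{1217}{2} \approx -608.5$)
$B = \frac{3371}{4105} \approx 0.82119$
$\frac{B}{E} = \frac{3371}{4105 \left(- \frac{1217}{2}\right)} = \frac{3371}{4105} \left(- \frac{2}{1217}\right) = - \frac{6742}{4995785}$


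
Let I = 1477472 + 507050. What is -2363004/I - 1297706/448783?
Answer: -1817901065332/445309868363 ≈ -4.0823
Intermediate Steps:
I = 1984522
-2363004/I - 1297706/448783 = -2363004/1984522 - 1297706/448783 = -2363004*1/1984522 - 1297706*1/448783 = -1181502/992261 - 1297706/448783 = -1817901065332/445309868363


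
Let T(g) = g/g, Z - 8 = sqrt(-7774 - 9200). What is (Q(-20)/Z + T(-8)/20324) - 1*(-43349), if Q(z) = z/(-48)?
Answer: 22516357994509/519420468 - 5*I*sqrt(1886)/68152 ≈ 43349.0 - 0.0031861*I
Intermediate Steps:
Q(z) = -z/48 (Q(z) = z*(-1/48) = -z/48)
Z = 8 + 3*I*sqrt(1886) (Z = 8 + sqrt(-7774 - 9200) = 8 + sqrt(-16974) = 8 + 3*I*sqrt(1886) ≈ 8.0 + 130.28*I)
T(g) = 1
(Q(-20)/Z + T(-8)/20324) - 1*(-43349) = ((-1/48*(-20))/(8 + 3*I*sqrt(1886)) + 1/20324) - 1*(-43349) = (5/(12*(8 + 3*I*sqrt(1886))) + 1*(1/20324)) + 43349 = (5/(12*(8 + 3*I*sqrt(1886))) + 1/20324) + 43349 = (1/20324 + 5/(12*(8 + 3*I*sqrt(1886)))) + 43349 = 881025077/20324 + 5/(12*(8 + 3*I*sqrt(1886)))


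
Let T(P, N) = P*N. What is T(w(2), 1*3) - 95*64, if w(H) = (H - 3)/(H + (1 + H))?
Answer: -30403/5 ≈ -6080.6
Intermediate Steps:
w(H) = (-3 + H)/(1 + 2*H)
T(P, N) = N*P
T(w(2), 1*3) - 95*64 = (1*3)*((-3 + 2)/(1 + 2*2)) - 95*64 = 3*(-1/(1 + 4)) - 6080 = 3*(-1/5) - 6080 = -3/5 - 6080 = -30403/5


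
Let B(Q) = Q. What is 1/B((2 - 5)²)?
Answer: ⅑ ≈ 0.11111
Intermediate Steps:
1/B((2 - 5)²) = 1/((2 - 5)²) = 1/((-3)²) = 1/9 = ⅑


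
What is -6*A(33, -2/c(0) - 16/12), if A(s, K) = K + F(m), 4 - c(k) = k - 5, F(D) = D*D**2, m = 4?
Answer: -1124/3 ≈ -374.67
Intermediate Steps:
F(D) = D**3
c(k) = 9 - k (c(k) = 4 - (k - 5) = 4 - (-5 + k) = 4 + (5 - k) = 9 - k)
A(s, K) = 64 + K (A(s, K) = K + 4**3 = K + 64 = 64 + K)
-6*A(33, -2/c(0) - 16/12) = -6*(64 + (-2/(9 - 1*0) - 16/12)) = -6*(64 + (-2/(9 + 0) - 16*1/12)) = -6*(64 + (-2/9 - 4/3)) = -6*(64 - 14/9) = -6*562/9 = -1124/3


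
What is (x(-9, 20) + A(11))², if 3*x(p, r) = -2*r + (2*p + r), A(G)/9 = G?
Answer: 67081/9 ≈ 7453.4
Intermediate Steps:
A(G) = 9*G
x(p, r) = -r/3 + 2*p/3 (x(p, r) = (-2*r + (2*p + r))/3 = (-2*r + (r + 2*p))/3 = (-r + 2*p)/3 = -r/3 + 2*p/3)
(x(-9, 20) + A(11))² = ((-⅓*20 + (⅔)*(-9)) + 9*11)² = ((-20/3 - 6) + 99)² = (-38/3 + 99)² = (259/3)² = 67081/9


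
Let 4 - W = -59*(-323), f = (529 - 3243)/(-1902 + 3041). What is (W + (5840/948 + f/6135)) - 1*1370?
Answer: -3756926115037/184011145 ≈ -20417.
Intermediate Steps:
f = -2714/1139 ≈ -2.3828
W = -19053 (W = 4 - (-59)*(-323) = 4 - 1*19057 = 4 - 19057 = -19053)
(W + (5840/948 + f/6135)) - 1*1370 = (-19053 + (5840/948 - 2714/1139/6135)) - 1*1370 = (-19053 + (5840*(1/948) - 2714/1139*1/6135)) - 1370 = (-19053 + (1460/237 - 2714/6987765)) - 1370 = (-19053 + 1133499298/184011145) - 1370 = -3504830846387/184011145 - 1370 = -3756926115037/184011145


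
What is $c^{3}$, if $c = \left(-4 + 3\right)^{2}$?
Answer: $1$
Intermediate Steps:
$c = 1$ ($c = \left(-1\right)^{2} = 1$)
$c^{3} = 1^{3} = 1$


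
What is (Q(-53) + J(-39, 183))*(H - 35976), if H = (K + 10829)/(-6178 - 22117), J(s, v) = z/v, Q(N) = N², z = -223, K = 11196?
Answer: -104610758450336/1035597 ≈ -1.0101e+8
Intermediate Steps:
J(s, v) = -223/v
H = -4405/5659 (H = (11196 + 10829)/(-6178 - 22117) = 22025/(-28295) = 22025*(-1/28295) = -4405/5659 ≈ -0.77841)
(Q(-53) + J(-39, 183))*(H - 35976) = ((-53)² - 223/183)*(-4405/5659 - 35976) = (2809 - 223*1/183)*(-203592589/5659) = (2809 - 223/183)*(-203592589/5659) = (513824/183)*(-203592589/5659) = -104610758450336/1035597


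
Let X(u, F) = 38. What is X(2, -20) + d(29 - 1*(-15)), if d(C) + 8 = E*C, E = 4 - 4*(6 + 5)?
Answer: -1730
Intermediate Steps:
E = -40 (E = 4 - 4*11 = 4 - 44 = -40)
d(C) = -8 - 40*C
X(2, -20) + d(29 - 1*(-15)) = 38 + (-8 - 40*(29 - 1*(-15))) = 38 + (-8 - 40*(29 + 15)) = 38 + (-8 - 40*44) = 38 + (-8 - 1760) = 38 - 1768 = -1730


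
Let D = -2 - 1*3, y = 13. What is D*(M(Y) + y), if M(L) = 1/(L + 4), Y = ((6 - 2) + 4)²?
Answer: -4425/68 ≈ -65.073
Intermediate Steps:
Y = 64 (Y = (4 + 4)² = 8² = 64)
M(L) = 1/(4 + L)
D = -5 (D = -2 - 3 = -5)
D*(M(Y) + y) = -5*(1/(4 + 64) + 13) = -5*(1/68 + 13) = -5*885/68 = -4425/68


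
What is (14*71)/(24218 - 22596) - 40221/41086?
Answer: -12199489/33320746 ≈ -0.36612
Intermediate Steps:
(14*71)/(24218 - 22596) - 40221/41086 = 994/1622 - 40221*1/41086 = 994*(1/1622) - 40221/41086 = 497/811 - 40221/41086 = -12199489/33320746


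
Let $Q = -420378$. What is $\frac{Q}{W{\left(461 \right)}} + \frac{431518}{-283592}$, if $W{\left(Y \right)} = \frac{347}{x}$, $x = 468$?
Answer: $- \frac{27896580907957}{49203212} \approx -5.6697 \cdot 10^{5}$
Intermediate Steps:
$W{\left(Y \right)} = \frac{347}{468}$
$\frac{Q}{W{\left(461 \right)}} + \frac{431518}{-283592} = - \frac{420378}{\frac{347}{468}} + \frac{431518}{-283592} = \left(-420378\right) \frac{468}{347} + 431518 \left(- \frac{1}{283592}\right) = - \frac{196736904}{347} - \frac{215759}{141796} = - \frac{27896580907957}{49203212}$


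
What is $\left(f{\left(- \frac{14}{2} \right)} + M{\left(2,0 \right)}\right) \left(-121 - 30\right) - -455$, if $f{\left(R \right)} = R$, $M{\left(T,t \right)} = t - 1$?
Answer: $1663$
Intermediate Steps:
$M{\left(T,t \right)} = -1 + t$
$\left(f{\left(- \frac{14}{2} \right)} + M{\left(2,0 \right)}\right) \left(-121 - 30\right) - -455 = \left(- \frac{14}{2} + \left(-1 + 0\right)\right) \left(-121 - 30\right) - -455 = \left(\left(-14\right) \frac{1}{2} - 1\right) \left(-151\right) + 455 = \left(-7 - 1\right) \left(-151\right) + 455 = \left(-8\right) \left(-151\right) + 455 = 1208 + 455 = 1663$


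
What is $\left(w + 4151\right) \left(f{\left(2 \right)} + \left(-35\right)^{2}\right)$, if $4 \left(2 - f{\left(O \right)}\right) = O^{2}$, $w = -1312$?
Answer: $3480614$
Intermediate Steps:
$f{\left(O \right)} = 2 - \frac{O^{2}}{4}$
$\left(w + 4151\right) \left(f{\left(2 \right)} + \left(-35\right)^{2}\right) = \left(-1312 + 4151\right) \left(\left(2 - \frac{2^{2}}{4}\right) + \left(-35\right)^{2}\right) = 2839 \left(\left(2 - 1\right) + 1225\right) = 2839 \left(1 + 1225\right) = 2839 \cdot 1226 = 3480614$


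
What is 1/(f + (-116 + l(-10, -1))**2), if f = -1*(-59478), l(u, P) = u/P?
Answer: 1/70714 ≈ 1.4141e-5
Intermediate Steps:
f = 59478
1/(f + (-116 + l(-10, -1))**2) = 1/(59478 + (-116 - 10/(-1))**2) = 1/(59478 + (-116 - 10*(-1))**2) = 1/(59478 + (-116 + 10)**2) = 1/(59478 + (-106)**2) = 1/(59478 + 11236) = 1/70714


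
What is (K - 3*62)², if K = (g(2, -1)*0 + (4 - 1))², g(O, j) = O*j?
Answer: 31329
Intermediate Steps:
K = 9 (K = ((2*(-1))*0 + (4 - 1))² = (-2*0 + 3)² = (0 + 3)² = 3² = 9)
(K - 3*62)² = (9 - 3*62)² = (9 - 186)² = (-177)² = 31329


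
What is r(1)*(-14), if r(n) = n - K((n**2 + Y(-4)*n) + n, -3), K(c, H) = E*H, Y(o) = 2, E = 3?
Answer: -140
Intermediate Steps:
K(c, H) = 3*H
r(n) = 9 + n (r(n) = n - 3*(-3) = n - 1*(-9) = n + 9 = 9 + n)
r(1)*(-14) = (9 + 1)*(-14) = 10*(-14) = -140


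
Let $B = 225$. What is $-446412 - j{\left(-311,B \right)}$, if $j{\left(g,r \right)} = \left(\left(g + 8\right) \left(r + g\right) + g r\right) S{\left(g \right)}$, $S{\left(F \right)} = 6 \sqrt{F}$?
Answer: $-446412 + 263502 i \sqrt{311} \approx -4.4641 \cdot 10^{5} + 4.6469 \cdot 10^{6} i$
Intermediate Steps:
$j{\left(g,r \right)} = 6 \sqrt{g} \left(g r + \left(8 + g\right) \left(g + r\right)\right)$ ($j{\left(g,r \right)} = \left(\left(g + 8\right) \left(r + g\right) + g r\right) 6 \sqrt{g} = \left(\left(8 + g\right) \left(g + r\right) + g r\right) 6 \sqrt{g} = \left(g r + \left(8 + g\right) \left(g + r\right)\right) 6 \sqrt{g} = 6 \sqrt{g} \left(g r + \left(8 + g\right) \left(g + r\right)\right)$)
$-446412 - j{\left(-311,B \right)} = -446412 - 6 \sqrt{-311} \left(\left(-311\right)^{2} + 8 \left(-311\right) + 8 \cdot 225 + 2 \left(-311\right) 225\right) = -446412 - 6 i \sqrt{311} \left(96721 - 2488 + 1800 - 139950\right) = -446412 - 6 i \sqrt{311} \left(-43917\right) = -446412 - - 263502 i \sqrt{311} = -446412 + 263502 i \sqrt{311}$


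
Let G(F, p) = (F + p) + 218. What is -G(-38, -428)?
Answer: 248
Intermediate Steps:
G(F, p) = 218 + F + p
-G(-38, -428) = -(218 - 38 - 428) = -1*(-248) = 248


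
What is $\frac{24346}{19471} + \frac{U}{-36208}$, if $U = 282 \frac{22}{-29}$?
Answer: $\frac{6421219289}{5111293268} \approx 1.2563$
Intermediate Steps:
$U = - \frac{6204}{29}$ ($U = 282 \cdot 22 \left(- \frac{1}{29}\right) = 282 \left(- \frac{22}{29}\right) = - \frac{6204}{29} \approx -213.93$)
$\frac{24346}{19471} + \frac{U}{-36208} = \frac{24346}{19471} - \frac{6204}{29 \left(-36208\right)} = 24346 \cdot \frac{1}{19471} - - \frac{1551}{262508} = \frac{24346}{19471} + \frac{1551}{262508} = \frac{6421219289}{5111293268}$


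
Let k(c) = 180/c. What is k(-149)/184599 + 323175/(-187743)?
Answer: -329223825395/191256234759 ≈ -1.7214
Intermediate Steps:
k(-149)/184599 + 323175/(-187743) = (180/(-149))/184599 + 323175/(-187743) = (180*(-1/149))*(1/184599) + 323175*(-1/187743) = -180/149*1/184599 - 107725/62581 = -20/3056139 - 107725/62581 = -329223825395/191256234759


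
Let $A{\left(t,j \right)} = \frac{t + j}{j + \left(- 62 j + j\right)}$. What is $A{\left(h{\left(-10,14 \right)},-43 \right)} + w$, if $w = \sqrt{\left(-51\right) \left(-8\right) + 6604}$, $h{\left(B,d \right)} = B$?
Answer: $- \frac{53}{2580} + 2 \sqrt{1753} \approx 83.717$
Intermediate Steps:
$A{\left(t,j \right)} = - \frac{j + t}{60 j}$ ($A{\left(t,j \right)} = \frac{j + t}{j - 61 j} = \frac{j + t}{\left(-60\right) j} = \left(j + t\right) \left(- \frac{1}{60 j}\right) = - \frac{j + t}{60 j}$)
$w = 2 \sqrt{1753}$ ($w = \sqrt{408 + 6604} = \sqrt{7012} = 2 \sqrt{1753} \approx 83.738$)
$A{\left(h{\left(-10,14 \right)},-43 \right)} + w = \frac{\left(-1\right) \left(-43\right) - -10}{60 \left(-43\right)} + 2 \sqrt{1753} = \frac{1}{60} \left(- \frac{1}{43}\right) \left(43 + 10\right) + 2 \sqrt{1753} = \frac{1}{60} \left(- \frac{1}{43}\right) 53 + 2 \sqrt{1753} = - \frac{53}{2580} + 2 \sqrt{1753}$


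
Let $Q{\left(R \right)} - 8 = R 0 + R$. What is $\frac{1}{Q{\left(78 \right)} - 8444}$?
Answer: $- \frac{1}{8358} \approx -0.00011965$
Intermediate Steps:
$Q{\left(R \right)} = 8 + R$ ($Q{\left(R \right)} = 8 + \left(R 0 + R\right) = 8 + \left(0 + R\right) = 8 + R$)
$\frac{1}{Q{\left(78 \right)} - 8444} = \frac{1}{\left(8 + 78\right) - 8444} = \frac{1}{86 - 8444} = \frac{1}{-8358} = - \frac{1}{8358}$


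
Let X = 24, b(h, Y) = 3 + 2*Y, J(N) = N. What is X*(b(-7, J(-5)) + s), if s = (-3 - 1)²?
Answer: 216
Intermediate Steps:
s = 16 (s = (-4)² = 16)
X*(b(-7, J(-5)) + s) = 24*((3 + 2*(-5)) + 16) = 24*((3 - 10) + 16) = 24*(-7 + 16) = 24*9 = 216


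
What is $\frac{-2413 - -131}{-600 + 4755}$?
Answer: $- \frac{2282}{4155} \approx -0.54922$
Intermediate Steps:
$\frac{-2413 - -131}{-600 + 4755} = \frac{-2413 + \left(-496 + 627\right)}{4155} = \left(-2413 + 131\right) \frac{1}{4155} = \left(-2282\right) \frac{1}{4155} = - \frac{2282}{4155}$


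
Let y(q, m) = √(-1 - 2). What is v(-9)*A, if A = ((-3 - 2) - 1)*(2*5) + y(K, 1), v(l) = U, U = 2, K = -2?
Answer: -120 + 2*I*√3 ≈ -120.0 + 3.4641*I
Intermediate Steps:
v(l) = 2
y(q, m) = I*√3 (y(q, m) = √(-3) = I*√3)
A = -60 + I*√3 (A = ((-3 - 2) - 1)*(2*5) + I*√3 = (-5 - 1)*10 + I*√3 = -6*10 + I*√3 = -60 + I*√3 ≈ -60.0 + 1.732*I)
v(-9)*A = 2*(-60 + I*√3) = -120 + 2*I*√3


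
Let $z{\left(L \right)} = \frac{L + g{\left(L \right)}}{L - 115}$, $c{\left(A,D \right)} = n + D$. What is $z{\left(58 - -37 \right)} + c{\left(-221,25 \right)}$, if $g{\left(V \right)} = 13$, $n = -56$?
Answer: $- \frac{182}{5} \approx -36.4$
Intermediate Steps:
$c{\left(A,D \right)} = -56 + D$
$z{\left(L \right)} = \frac{13 + L}{-115 + L}$ ($z{\left(L \right)} = \frac{L + 13}{L - 115} = \frac{13 + L}{-115 + L}$)
$z{\left(58 - -37 \right)} + c{\left(-221,25 \right)} = \frac{13 + \left(58 - -37\right)}{-115 + \left(58 - -37\right)} + \left(-56 + 25\right) = \frac{13 + \left(58 + 37\right)}{-115 + \left(58 + 37\right)} - 31 = \frac{13 + 95}{-115 + 95} - 31 = \frac{1}{-20} \cdot 108 - 31 = \left(- \frac{1}{20}\right) 108 - 31 = - \frac{27}{5} - 31 = - \frac{182}{5}$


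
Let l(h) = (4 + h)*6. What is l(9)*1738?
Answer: 135564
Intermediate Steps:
l(h) = 24 + 6*h
l(9)*1738 = (24 + 6*9)*1738 = (24 + 54)*1738 = 78*1738 = 135564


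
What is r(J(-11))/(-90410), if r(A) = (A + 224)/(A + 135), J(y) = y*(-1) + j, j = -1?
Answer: -117/6554725 ≈ -1.7850e-5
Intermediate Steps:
J(y) = -1 - y (J(y) = y*(-1) - 1 = -y - 1 = -1 - y)
r(A) = (224 + A)/(135 + A)
r(J(-11))/(-90410) = ((224 + (-1 - 1*(-11)))/(135 + (-1 - 1*(-11))))/(-90410) = ((224 + (-1 + 11))/(135 + (-1 + 11)))*(-1/90410) = ((224 + 10)/(135 + 10))*(-1/90410) = (234/145)*(-1/90410) = -117/6554725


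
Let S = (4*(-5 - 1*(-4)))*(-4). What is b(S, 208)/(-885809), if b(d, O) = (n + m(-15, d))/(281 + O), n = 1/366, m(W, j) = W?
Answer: 5489/158536779966 ≈ 3.4623e-8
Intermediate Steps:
n = 1/366 ≈ 0.0027322
S = 16 (S = (4*(-5 + 4))*(-4) = (4*(-1))*(-4) = -4*(-4) = 16)
b(d, O) = -5489/(366*(281 + O)) (b(d, O) = (1/366 - 15)/(281 + O) = -5489/(366*(281 + O)))
b(S, 208)/(-885809) = -5489/(102846 + 366*208)/(-885809) = -5489/(102846 + 76128)*(-1/885809) = -5489/178974*(-1/885809) = 5489/158536779966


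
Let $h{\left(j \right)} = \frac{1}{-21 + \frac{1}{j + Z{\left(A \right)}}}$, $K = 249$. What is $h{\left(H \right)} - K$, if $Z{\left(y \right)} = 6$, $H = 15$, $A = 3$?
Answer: $- \frac{109581}{440} \approx -249.05$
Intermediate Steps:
$h{\left(j \right)} = \frac{1}{-21 + \frac{1}{6 + j}}$ ($h{\left(j \right)} = \frac{1}{-21 + \frac{1}{j + 6}} = \frac{1}{-21 + \frac{1}{6 + j}}$)
$h{\left(H \right)} - K = \frac{-6 - 15}{125 + 21 \cdot 15} - 249 = \frac{-6 - 15}{125 + 315} - 249 = \frac{1}{440} \left(-21\right) - 249 = - \frac{21}{440} - 249 = - \frac{109581}{440}$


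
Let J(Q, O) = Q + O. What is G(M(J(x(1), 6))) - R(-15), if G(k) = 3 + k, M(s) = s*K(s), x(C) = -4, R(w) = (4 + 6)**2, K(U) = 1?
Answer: -95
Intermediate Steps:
R(w) = 100 (R(w) = 10**2 = 100)
J(Q, O) = O + Q
M(s) = s (M(s) = s*1 = s)
G(M(J(x(1), 6))) - R(-15) = (3 + (6 - 4)) - 1*100 = (3 + 2) - 100 = 5 - 100 = -95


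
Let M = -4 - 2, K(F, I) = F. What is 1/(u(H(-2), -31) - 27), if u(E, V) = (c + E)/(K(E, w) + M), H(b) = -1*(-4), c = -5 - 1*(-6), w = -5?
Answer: -2/59 ≈ -0.033898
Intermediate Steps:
c = 1 (c = -5 + 6 = 1)
H(b) = 4
M = -6
u(E, V) = (1 + E)/(-6 + E) (u(E, V) = (1 + E)/(E - 6) = (1 + E)/(-6 + E))
1/(u(H(-2), -31) - 27) = 1/((1 + 4)/(-6 + 4) - 27) = 1/(5/(-2) - 27) = 1/(-½*5 - 27) = 1/(-5/2 - 27) = 1/(-59/2) = -2/59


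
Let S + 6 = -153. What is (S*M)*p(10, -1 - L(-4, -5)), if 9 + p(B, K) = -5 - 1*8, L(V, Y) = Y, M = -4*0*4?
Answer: 0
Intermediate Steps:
M = 0 (M = 0*4 = 0)
S = -159 (S = -6 - 153 = -159)
p(B, K) = -22 (p(B, K) = -9 + (-5 - 1*8) = -9 + (-5 - 8) = -9 - 13 = -22)
(S*M)*p(10, -1 - L(-4, -5)) = -159*0*(-22) = 0*(-22) = 0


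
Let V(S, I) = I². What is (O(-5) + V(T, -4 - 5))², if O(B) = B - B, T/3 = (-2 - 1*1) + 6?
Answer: 6561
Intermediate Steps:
T = 9 (T = 3*((-2 - 1*1) + 6) = 3*((-2 - 1) + 6) = 3*(-3 + 6) = 3*3 = 9)
O(B) = 0
(O(-5) + V(T, -4 - 5))² = (0 + (-4 - 5)²)² = (0 + (-9)²)² = (0 + 81)² = 81² = 6561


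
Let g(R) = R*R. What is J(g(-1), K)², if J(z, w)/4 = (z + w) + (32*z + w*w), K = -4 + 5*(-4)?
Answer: 5475600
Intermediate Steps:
g(R) = R²
K = -24 (K = -4 - 20 = -24)
J(z, w) = 4*w + 4*w² + 132*z (J(z, w) = 4*((z + w) + (32*z + w*w)) = 4*((w + z) + (32*z + w²)) = 4*((w + z) + (w² + 32*z)) = 4*(w + w² + 33*z) = 4*w + 4*w² + 132*z)
J(g(-1), K)² = (4*(-24) + 4*(-24)² + 132*(-1)²)² = (-96 + 4*576 + 132*1)² = (-96 + 2304 + 132)² = 2340² = 5475600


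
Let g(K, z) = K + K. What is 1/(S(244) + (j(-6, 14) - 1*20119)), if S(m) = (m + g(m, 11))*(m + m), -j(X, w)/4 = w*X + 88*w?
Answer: 1/332505 ≈ 3.0075e-6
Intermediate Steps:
j(X, w) = -352*w - 4*X*w (j(X, w) = -4*(w*X + 88*w) = -4*(X*w + 88*w) = -4*(88*w + X*w) = -352*w - 4*X*w)
g(K, z) = 2*K
S(m) = 6*m² (S(m) = (m + 2*m)*(m + m) = (3*m)*(2*m) = 6*m²)
1/(S(244) + (j(-6, 14) - 1*20119)) = 1/(6*244² + (-4*14*(88 - 6) - 1*20119)) = 1/(6*59536 + (-4*14*82 - 20119)) = 1/(357216 + (-4592 - 20119)) = 1/(357216 - 24711) = 1/332505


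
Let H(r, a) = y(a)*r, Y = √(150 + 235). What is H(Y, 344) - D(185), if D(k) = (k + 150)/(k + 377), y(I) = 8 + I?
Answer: -335/562 + 352*√385 ≈ 6906.1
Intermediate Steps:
Y = √385 ≈ 19.621
D(k) = (150 + k)/(377 + k)
H(r, a) = r*(8 + a) (H(r, a) = (8 + a)*r = r*(8 + a))
H(Y, 344) - D(185) = √385*(8 + 344) - (150 + 185)/(377 + 185) = √385*352 - 335/562 = 352*√385 - 335/562 = -335/562 + 352*√385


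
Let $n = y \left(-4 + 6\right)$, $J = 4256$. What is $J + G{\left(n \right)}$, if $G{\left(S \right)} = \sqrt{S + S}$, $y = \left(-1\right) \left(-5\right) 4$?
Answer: $4256 + 4 \sqrt{5} \approx 4264.9$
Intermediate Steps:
$y = 20$ ($y = 5 \cdot 4 = 20$)
$n = 40$ ($n = 20 \left(-4 + 6\right) = 20 \cdot 2 = 40$)
$G{\left(S \right)} = \sqrt{2} \sqrt{S}$ ($G{\left(S \right)} = \sqrt{2 S} = \sqrt{2} \sqrt{S}$)
$J + G{\left(n \right)} = 4256 + \sqrt{2} \sqrt{40} = 4256 + \sqrt{2} \cdot 2 \sqrt{10} = 4256 + 4 \sqrt{5}$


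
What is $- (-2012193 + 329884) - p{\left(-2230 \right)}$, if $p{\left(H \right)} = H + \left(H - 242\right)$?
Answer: $1687011$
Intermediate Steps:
$p{\left(H \right)} = -242 + 2 H$ ($p{\left(H \right)} = H + \left(-242 + H\right) = -242 + 2 H$)
$- (-2012193 + 329884) - p{\left(-2230 \right)} = - (-2012193 + 329884) - \left(-242 + 2 \left(-2230\right)\right) = \left(-1\right) \left(-1682309\right) - \left(-242 - 4460\right) = 1682309 - -4702 = 1682309 + 4702 = 1687011$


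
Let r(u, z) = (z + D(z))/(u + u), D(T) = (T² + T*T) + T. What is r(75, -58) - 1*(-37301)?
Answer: 933627/25 ≈ 37345.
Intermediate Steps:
D(T) = T + 2*T² (D(T) = (T² + T²) + T = 2*T² + T = T + 2*T²)
r(u, z) = (z + z*(1 + 2*z))/(2*u) (r(u, z) = (z + z*(1 + 2*z))/(u + u) = (z + z*(1 + 2*z))/((2*u)) = (z + z*(1 + 2*z))*(1/(2*u)) = (z + z*(1 + 2*z))/(2*u))
r(75, -58) - 1*(-37301) = -58*(1 - 58)/75 - 1*(-37301) = -58*1/75*(-57) + 37301 = 1102/25 + 37301 = 933627/25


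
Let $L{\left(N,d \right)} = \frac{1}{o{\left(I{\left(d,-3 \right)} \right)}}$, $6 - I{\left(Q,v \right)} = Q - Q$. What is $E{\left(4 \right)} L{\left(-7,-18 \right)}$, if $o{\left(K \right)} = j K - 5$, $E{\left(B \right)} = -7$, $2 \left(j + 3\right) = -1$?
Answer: $\frac{7}{26} \approx 0.26923$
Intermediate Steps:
$j = - \frac{7}{2}$ ($j = -3 + \frac{1}{2} \left(-1\right) = -3 - \frac{1}{2} = - \frac{7}{2} \approx -3.5$)
$I{\left(Q,v \right)} = 6$ ($I{\left(Q,v \right)} = 6 - \left(Q - Q\right) = 6 - 0 = 6 + 0 = 6$)
$o{\left(K \right)} = -5 - \frac{7 K}{2}$ ($o{\left(K \right)} = - \frac{7 K}{2} - 5 = -5 - \frac{7 K}{2}$)
$L{\left(N,d \right)} = - \frac{1}{26}$ ($L{\left(N,d \right)} = \frac{1}{-5 - 21} = \frac{1}{-26} = - \frac{1}{26}$)
$E{\left(4 \right)} L{\left(-7,-18 \right)} = \left(-7\right) \left(- \frac{1}{26}\right) = \frac{7}{26}$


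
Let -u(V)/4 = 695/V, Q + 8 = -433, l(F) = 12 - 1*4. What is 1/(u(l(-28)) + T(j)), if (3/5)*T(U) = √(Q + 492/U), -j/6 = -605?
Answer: -302742/106269737 - 132*I*√1333615/531348685 ≈ -0.0028488 - 0.00028689*I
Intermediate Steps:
l(F) = 8 (l(F) = 12 - 4 = 8)
Q = -441 (Q = -8 - 433 = -441)
j = 3630 (j = -6*(-605) = 3630)
T(U) = 5*√(-441 + 492/U)/3
u(V) = -2780/V
1/(u(l(-28)) + T(j)) = 1/(-2780/8 + 5*√(-441 + 492/3630)/3) = 1/(-2780*⅛ + 5*√(-441 + 492*(1/3630))/3) = 1/(-695/2 + 5*√(-441 + 82/605)/3) = 1/(-695/2 + 5*√(-266723/605)/3) = 1/(-695/2 + 5*(I*√1333615/55)/3) = 1/(-695/2 + I*√1333615/33)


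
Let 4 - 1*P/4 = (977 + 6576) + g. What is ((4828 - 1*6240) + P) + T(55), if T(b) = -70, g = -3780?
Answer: -16558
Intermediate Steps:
P = -15076 (P = 16 - 4*((977 + 6576) - 3780) = 16 - 4*(7553 - 3780) = 16 - 4*3773 = 16 - 15092 = -15076)
((4828 - 1*6240) + P) + T(55) = ((4828 - 1*6240) - 15076) - 70 = ((4828 - 6240) - 15076) - 70 = (-1412 - 15076) - 70 = -16488 - 70 = -16558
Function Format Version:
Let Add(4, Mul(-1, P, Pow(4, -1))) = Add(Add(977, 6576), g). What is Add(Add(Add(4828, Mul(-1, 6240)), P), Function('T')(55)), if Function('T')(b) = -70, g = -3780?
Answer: -16558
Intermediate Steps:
P = -15076 (P = Add(16, Mul(-4, Add(Add(977, 6576), -3780))) = Add(16, Mul(-4, Add(7553, -3780))) = Add(16, Mul(-4, 3773)) = Add(16, -15092) = -15076)
Add(Add(Add(4828, Mul(-1, 6240)), P), Function('T')(55)) = Add(Add(Add(4828, Mul(-1, 6240)), -15076), -70) = Add(Add(Add(4828, -6240), -15076), -70) = Add(Add(-1412, -15076), -70) = Add(-16488, -70) = -16558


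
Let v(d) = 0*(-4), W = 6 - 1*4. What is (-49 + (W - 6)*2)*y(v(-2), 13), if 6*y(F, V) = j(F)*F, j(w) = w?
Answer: 0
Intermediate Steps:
W = 2 (W = 6 - 4 = 2)
v(d) = 0
y(F, V) = F**2/6 (y(F, V) = (F*F)/6 = F**2/6)
(-49 + (W - 6)*2)*y(v(-2), 13) = (-49 + (2 - 6)*2)*((1/6)*0**2) = (-49 - 4*2)*((1/6)*0) = (-49 - 8)*0 = -57*0 = 0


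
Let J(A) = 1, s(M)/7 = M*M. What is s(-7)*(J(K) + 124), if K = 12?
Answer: 42875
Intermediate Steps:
s(M) = 7*M**2 (s(M) = 7*(M*M) = 7*M**2)
s(-7)*(J(K) + 124) = (7*(-7)**2)*(1 + 124) = (7*49)*125 = 343*125 = 42875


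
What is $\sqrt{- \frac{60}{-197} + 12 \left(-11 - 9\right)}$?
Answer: $\frac{2 i \sqrt{2325585}}{197} \approx 15.482 i$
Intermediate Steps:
$\sqrt{- \frac{60}{-197} + 12 \left(-11 - 9\right)} = \sqrt{\left(-60\right) \left(- \frac{1}{197}\right) + 12 \left(-20\right)} = \sqrt{\frac{60}{197} - 240} = \sqrt{- \frac{47220}{197}} = \frac{2 i \sqrt{2325585}}{197}$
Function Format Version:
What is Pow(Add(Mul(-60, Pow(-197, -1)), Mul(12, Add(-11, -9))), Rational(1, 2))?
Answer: Mul(Rational(2, 197), I, Pow(2325585, Rational(1, 2))) ≈ Mul(15.482, I)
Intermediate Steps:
Pow(Add(Mul(-60, Pow(-197, -1)), Mul(12, Add(-11, -9))), Rational(1, 2)) = Pow(Add(Mul(-60, Rational(-1, 197)), Mul(12, -20)), Rational(1, 2)) = Pow(Add(Rational(60, 197), -240), Rational(1, 2)) = Pow(Rational(-47220, 197), Rational(1, 2)) = Mul(Rational(2, 197), I, Pow(2325585, Rational(1, 2)))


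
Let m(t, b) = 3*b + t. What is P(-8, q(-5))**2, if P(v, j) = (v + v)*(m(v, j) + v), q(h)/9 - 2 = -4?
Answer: 1254400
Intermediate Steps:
q(h) = -18 (q(h) = 18 + 9*(-4) = 18 - 36 = -18)
m(t, b) = t + 3*b
P(v, j) = 2*v*(2*v + 3*j) (P(v, j) = (v + v)*((v + 3*j) + v) = (2*v)*(2*v + 3*j) = 2*v*(2*v + 3*j))
P(-8, q(-5))**2 = (2*(-8)*(2*(-8) + 3*(-18)))**2 = (2*(-8)*(-16 - 54))**2 = (2*(-8)*(-70))**2 = 1120**2 = 1254400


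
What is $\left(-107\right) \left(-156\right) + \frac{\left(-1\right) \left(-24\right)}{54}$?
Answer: $\frac{150232}{9} \approx 16692.0$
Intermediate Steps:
$\left(-107\right) \left(-156\right) + \frac{\left(-1\right) \left(-24\right)}{54} = 16692 + 24 \cdot \frac{1}{54} = 16692 + \frac{4}{9} = \frac{150232}{9}$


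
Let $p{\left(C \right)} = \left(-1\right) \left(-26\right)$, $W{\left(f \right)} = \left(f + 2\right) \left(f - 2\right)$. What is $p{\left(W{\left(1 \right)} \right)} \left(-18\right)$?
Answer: $-468$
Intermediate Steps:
$W{\left(f \right)} = \left(-2 + f\right) \left(2 + f\right)$ ($W{\left(f \right)} = \left(2 + f\right) \left(-2 + f\right) = \left(-2 + f\right) \left(2 + f\right)$)
$p{\left(C \right)} = 26$
$p{\left(W{\left(1 \right)} \right)} \left(-18\right) = 26 \left(-18\right) = -468$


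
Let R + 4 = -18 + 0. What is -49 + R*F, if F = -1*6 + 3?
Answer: 17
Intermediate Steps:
R = -22 (R = -4 + (-18 + 0) = -4 - 18 = -22)
F = -3 (F = -6 + 3 = -3)
-49 + R*F = -49 - 22*(-3) = -49 + 66 = 17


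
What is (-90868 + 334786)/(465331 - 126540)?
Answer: 243918/338791 ≈ 0.71997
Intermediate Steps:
(-90868 + 334786)/(465331 - 126540) = 243918/338791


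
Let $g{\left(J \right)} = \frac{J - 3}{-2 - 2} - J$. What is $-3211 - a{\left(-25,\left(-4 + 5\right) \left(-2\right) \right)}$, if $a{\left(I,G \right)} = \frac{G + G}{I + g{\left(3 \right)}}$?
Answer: $- \frac{22478}{7} \approx -3211.1$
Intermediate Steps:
$g{\left(J \right)} = \frac{3}{4} - \frac{5 J}{4}$ ($g{\left(J \right)} = \frac{-3 + J}{-4} - J = \left(-3 + J\right) \left(- \frac{1}{4}\right) - J = \left(\frac{3}{4} - \frac{J}{4}\right) - J = \frac{3}{4} - \frac{5 J}{4}$)
$a{\left(I,G \right)} = \frac{2 G}{-3 + I}$ ($a{\left(I,G \right)} = \frac{G + G}{I + \left(\frac{3}{4} - \frac{15}{4}\right)} = \frac{2 G}{I + \left(\frac{3}{4} - \frac{15}{4}\right)} = \frac{2 G}{I - 3} = \frac{2 G}{-3 + I}$)
$-3211 - a{\left(-25,\left(-4 + 5\right) \left(-2\right) \right)} = -3211 - \frac{2 \left(-4 + 5\right) \left(-2\right)}{-3 - 25} = -3211 - \frac{2 \cdot 1 \left(-2\right)}{-28} = -3211 - 2 \left(-2\right) \left(- \frac{1}{28}\right) = -3211 - \frac{1}{7} = - \frac{22478}{7}$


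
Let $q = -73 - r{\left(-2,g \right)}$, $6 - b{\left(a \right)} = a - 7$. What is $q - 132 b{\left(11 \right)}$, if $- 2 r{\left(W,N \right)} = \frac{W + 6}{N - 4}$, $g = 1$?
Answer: $- \frac{1013}{3} \approx -337.67$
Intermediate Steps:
$b{\left(a \right)} = 13 - a$ ($b{\left(a \right)} = 6 - \left(a - 7\right) = 6 - \left(-7 + a\right) = 13 - a$)
$r{\left(W,N \right)} = - \frac{6 + W}{2 \left(-4 + N\right)}$ ($r{\left(W,N \right)} = - \frac{\left(W + 6\right) \frac{1}{N - 4}}{2} = - \frac{\left(6 + W\right) \frac{1}{-4 + N}}{2} = - \frac{\frac{1}{-4 + N} \left(6 + W\right)}{2} = - \frac{6 + W}{2 \left(-4 + N\right)}$)
$q = - \frac{221}{3}$ ($q = -73 - \frac{-6 - -2}{2 \left(-4 + 1\right)} = -73 - \frac{-6 + 2}{2 \left(-3\right)} = -73 - \frac{1}{2} \left(- \frac{1}{3}\right) \left(-4\right) = -73 - \frac{2}{3} = - \frac{221}{3} \approx -73.667$)
$q - 132 b{\left(11 \right)} = - \frac{221}{3} - 132 \left(13 - 11\right) = - \frac{221}{3} - 264 = - \frac{1013}{3}$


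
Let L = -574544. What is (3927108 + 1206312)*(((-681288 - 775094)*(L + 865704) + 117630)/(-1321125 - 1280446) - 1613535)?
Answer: -19371914149143492900/2601571 ≈ -7.4462e+12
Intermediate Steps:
(3927108 + 1206312)*(((-681288 - 775094)*(L + 865704) + 117630)/(-1321125 - 1280446) - 1613535) = (3927108 + 1206312)*(((-681288 - 775094)*(-574544 + 865704) + 117630)/(-1321125 - 1280446) - 1613535) = 5133420*((-1456382*291160 + 117630)/(-2601571) - 1613535) = 5133420*((-424040183120 + 117630)*(-1/2601571) - 1613535) = 5133420*(-424040065490*(-1/2601571) - 1613535) = 5133420*(424040065490/2601571 - 1613535) = 5133420*(-3773685797995/2601571) = -19371914149143492900/2601571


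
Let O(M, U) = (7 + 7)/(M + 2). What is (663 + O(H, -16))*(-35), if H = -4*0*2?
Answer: -23450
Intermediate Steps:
H = 0 (H = 0*2 = 0)
O(M, U) = 14/(2 + M)
(663 + O(H, -16))*(-35) = (663 + 14/(2 + 0))*(-35) = (663 + 14/2)*(-35) = (663 + 14*(1/2))*(-35) = (663 + 7)*(-35) = 670*(-35) = -23450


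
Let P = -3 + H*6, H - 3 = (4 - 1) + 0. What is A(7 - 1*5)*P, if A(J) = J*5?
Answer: 330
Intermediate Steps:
H = 6 (H = 3 + ((4 - 1) + 0) = 3 + (3 + 0) = 3 + 3 = 6)
A(J) = 5*J
P = 33 (P = -3 + 6*6 = -3 + 36 = 33)
A(7 - 1*5)*P = (5*(7 - 1*5))*33 = (5*(7 - 5))*33 = (5*2)*33 = 10*33 = 330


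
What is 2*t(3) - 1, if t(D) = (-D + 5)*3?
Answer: 11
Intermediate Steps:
t(D) = 15 - 3*D (t(D) = (5 - D)*3 = 15 - 3*D)
2*t(3) - 1 = 2*(15 - 3*3) - 1 = 2*(15 - 9) - 1 = 2*6 - 1 = 12 - 1 = 11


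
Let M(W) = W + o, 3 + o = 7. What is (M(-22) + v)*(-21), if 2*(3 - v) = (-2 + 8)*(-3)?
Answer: 126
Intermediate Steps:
o = 4 (o = -3 + 7 = 4)
M(W) = 4 + W (M(W) = W + 4 = 4 + W)
v = 12 (v = 3 - (-2 + 8)*(-3)/2 = 3 - 3*(-3) = 3 - ½*(-18) = 3 + 9 = 12)
(M(-22) + v)*(-21) = ((4 - 22) + 12)*(-21) = (-18 + 12)*(-21) = -6*(-21) = 126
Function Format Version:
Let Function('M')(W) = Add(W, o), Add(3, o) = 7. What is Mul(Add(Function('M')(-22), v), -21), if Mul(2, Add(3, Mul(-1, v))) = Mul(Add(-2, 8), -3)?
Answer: 126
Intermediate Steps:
o = 4 (o = Add(-3, 7) = 4)
Function('M')(W) = Add(4, W) (Function('M')(W) = Add(W, 4) = Add(4, W))
v = 12 (v = Add(3, Mul(Rational(-1, 2), Mul(Add(-2, 8), -3))) = Add(3, Mul(Rational(-1, 2), Mul(6, -3))) = Add(3, Mul(Rational(-1, 2), -18)) = Add(3, 9) = 12)
Mul(Add(Function('M')(-22), v), -21) = Mul(Add(Add(4, -22), 12), -21) = Mul(Add(-18, 12), -21) = Mul(-6, -21) = 126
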